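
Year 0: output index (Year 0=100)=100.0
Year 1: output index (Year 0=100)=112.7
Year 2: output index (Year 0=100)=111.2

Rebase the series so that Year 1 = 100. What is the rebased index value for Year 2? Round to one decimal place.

Rebased(Year 2) = 111.2 / 112.7 × 100 = 98.6690

98.7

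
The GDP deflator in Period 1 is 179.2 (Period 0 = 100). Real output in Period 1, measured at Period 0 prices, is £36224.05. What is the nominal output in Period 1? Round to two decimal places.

Nominal = Real × (Index/100) = 36224.05 × (179.2/100)
        = 36224.05 × 1.792 = 64913.4976

64913.50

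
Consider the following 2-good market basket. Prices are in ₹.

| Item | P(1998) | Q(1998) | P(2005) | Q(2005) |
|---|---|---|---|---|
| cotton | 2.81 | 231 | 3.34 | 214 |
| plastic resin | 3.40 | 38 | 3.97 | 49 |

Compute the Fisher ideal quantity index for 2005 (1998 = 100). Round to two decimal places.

Laspeyres component (base-period weights):
ΣP(1998)Q(2005) = 2.81×214 + 3.40×49 = 601.34 + 166.6 = 767.94
ΣP(1998)Q(1998) = 2.81×231 + 3.40×38 = 649.11 + 129.2 = 778.31
L = 767.94 / 778.31 × 100 = 98.6676
Paasche component (current-period weights):
ΣP(2005)Q(2005) = 3.34×214 + 3.97×49 = 714.76 + 194.53 = 909.29
ΣP(2005)Q(1998) = 3.34×231 + 3.97×38 = 771.54 + 150.86 = 922.4
P = 909.29 / 922.4 × 100 = 98.5787
Fisher = √(L × P) = √(98.6676 × 98.5787) = 98.6232

98.62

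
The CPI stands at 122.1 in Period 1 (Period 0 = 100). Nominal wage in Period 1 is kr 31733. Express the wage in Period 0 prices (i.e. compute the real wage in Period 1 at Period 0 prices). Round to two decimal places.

Real = Nominal ÷ (Index/100) = 31733 ÷ (122.1/100)
     = 31733 ÷ 1.221 = 25989.3530

25989.35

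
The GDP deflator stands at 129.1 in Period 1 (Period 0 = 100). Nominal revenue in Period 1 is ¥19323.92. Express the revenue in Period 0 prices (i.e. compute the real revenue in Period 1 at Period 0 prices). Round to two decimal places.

Real = Nominal ÷ (Index/100) = 19323.92 ÷ (129.1/100)
     = 19323.92 ÷ 1.291 = 14968.1797

14968.18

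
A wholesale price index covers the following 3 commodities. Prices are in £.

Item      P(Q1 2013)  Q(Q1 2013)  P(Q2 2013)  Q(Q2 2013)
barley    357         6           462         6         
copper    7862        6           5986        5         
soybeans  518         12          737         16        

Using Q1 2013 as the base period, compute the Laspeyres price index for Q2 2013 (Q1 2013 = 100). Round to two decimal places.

85.60

Laspeyres price index uses base-period quantities as weights.
ΣP(Q2 2013)·Q(Q1 2013) = 462×6 + 5986×6 + 737×12 = 2772 + 35916 + 8844 = 47532
ΣP(Q1 2013)·Q(Q1 2013) = 357×6 + 7862×6 + 518×12 = 2142 + 47172 + 6216 = 55530
Index = 47532 / 55530 × 100 = 85.5970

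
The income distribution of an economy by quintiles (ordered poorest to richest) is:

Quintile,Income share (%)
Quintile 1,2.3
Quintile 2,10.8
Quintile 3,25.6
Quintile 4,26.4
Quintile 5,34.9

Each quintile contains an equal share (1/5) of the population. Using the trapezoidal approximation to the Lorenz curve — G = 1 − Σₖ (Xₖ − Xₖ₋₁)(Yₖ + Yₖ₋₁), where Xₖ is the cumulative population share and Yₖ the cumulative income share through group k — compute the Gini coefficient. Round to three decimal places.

0.323

Cumulative income shares Yₖ: 0.0230, 0.1310, 0.3870, 0.6510, 1.0000
Σ (Xₖ−Xₖ₋₁)(Yₖ+Yₖ₋₁) = (1/5)(0.0230+0.0000) + (1/5)(0.1310+0.0230) + (1/5)(0.3870+0.1310) + (1/5)(0.6510+0.3870) + (1/5)(1.0000+0.6510)
  = 0.0046 + 0.0308 + 0.1036 + 0.2076 + 0.3302 = 0.6768
G = 1 − 0.6768 = 0.3232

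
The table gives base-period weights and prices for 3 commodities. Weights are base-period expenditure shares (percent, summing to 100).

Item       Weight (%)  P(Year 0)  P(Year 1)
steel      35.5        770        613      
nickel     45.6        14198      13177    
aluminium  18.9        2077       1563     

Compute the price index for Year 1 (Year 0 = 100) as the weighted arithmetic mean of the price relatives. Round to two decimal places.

steel: 35.5 × (613/770) = 35.5 × 0.796104 = 28.2617
nickel: 45.6 × (13177/14198) = 45.6 × 0.928088 = 42.3208
aluminium: 18.9 × (1563/2077) = 18.9 × 0.752528 = 14.2228
Index = Σ wᵢ·(p₁ᵢ/p₀ᵢ) = 28.2617 + 42.3208 + 14.2228 = 84.8053

84.81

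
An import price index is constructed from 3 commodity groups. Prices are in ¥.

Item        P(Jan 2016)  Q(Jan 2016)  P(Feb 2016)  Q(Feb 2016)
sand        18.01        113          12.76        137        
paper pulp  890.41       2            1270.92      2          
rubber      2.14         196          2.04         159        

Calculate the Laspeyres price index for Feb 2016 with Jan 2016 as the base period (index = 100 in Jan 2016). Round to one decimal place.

Laspeyres price index uses base-period quantities as weights.
ΣP(Feb 2016)·Q(Jan 2016) = 12.76×113 + 1270.92×2 + 2.04×196 = 1441.88 + 2541.84 + 399.84 = 4383.56
ΣP(Jan 2016)·Q(Jan 2016) = 18.01×113 + 890.41×2 + 2.14×196 = 2035.13 + 1780.82 + 419.44 = 4235.39
Index = 4383.56 / 4235.39 × 100 = 103.4984

103.5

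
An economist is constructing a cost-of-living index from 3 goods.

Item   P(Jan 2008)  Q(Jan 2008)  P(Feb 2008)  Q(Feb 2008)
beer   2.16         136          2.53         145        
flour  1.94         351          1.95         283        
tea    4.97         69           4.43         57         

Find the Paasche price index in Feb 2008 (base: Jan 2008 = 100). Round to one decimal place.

Paasche price index uses current-period quantities as weights.
ΣP(Feb 2008)·Q(Feb 2008) = 2.53×145 + 1.95×283 + 4.43×57 = 366.85 + 551.85 + 252.51 = 1171.21
ΣP(Jan 2008)·Q(Feb 2008) = 2.16×145 + 1.94×283 + 4.97×57 = 313.2 + 549.02 + 283.29 = 1145.51
Index = 1171.21 / 1145.51 × 100 = 102.2435

102.2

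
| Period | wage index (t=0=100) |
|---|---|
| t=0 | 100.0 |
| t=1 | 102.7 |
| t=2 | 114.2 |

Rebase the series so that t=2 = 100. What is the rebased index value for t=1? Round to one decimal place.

89.9

Rebased(t=1) = 102.7 / 114.2 × 100 = 89.9299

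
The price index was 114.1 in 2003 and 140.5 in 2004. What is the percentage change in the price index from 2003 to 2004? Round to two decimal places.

23.14%

Change = (140.5 − 114.1) / 114.1 × 100
       = 26.4 / 114.1 × 100 = 23.1376%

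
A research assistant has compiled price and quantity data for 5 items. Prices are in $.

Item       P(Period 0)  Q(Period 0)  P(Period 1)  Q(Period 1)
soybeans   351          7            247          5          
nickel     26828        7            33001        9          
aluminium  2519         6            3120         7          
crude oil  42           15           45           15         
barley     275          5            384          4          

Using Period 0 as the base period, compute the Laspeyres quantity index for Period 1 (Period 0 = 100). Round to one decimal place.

Laspeyres quantity index uses base-period prices as weights.
ΣP(Period 0)·Q(Period 1) = 351×5 + 26828×9 + 2519×7 + 42×15 + 275×4 = 1755 + 241452 + 17633 + 630 + 1100 = 262570
ΣP(Period 0)·Q(Period 0) = 351×7 + 26828×7 + 2519×6 + 42×15 + 275×5 = 2457 + 187796 + 15114 + 630 + 1375 = 207372
Index = 262570 / 207372 × 100 = 126.6179

126.6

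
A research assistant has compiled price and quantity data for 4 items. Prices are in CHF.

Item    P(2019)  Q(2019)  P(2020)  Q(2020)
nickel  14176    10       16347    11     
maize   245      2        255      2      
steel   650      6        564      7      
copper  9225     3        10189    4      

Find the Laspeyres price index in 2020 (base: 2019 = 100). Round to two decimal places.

113.87

Laspeyres price index uses base-period quantities as weights.
ΣP(2020)·Q(2019) = 16347×10 + 255×2 + 564×6 + 10189×3 = 163470 + 510 + 3384 + 30567 = 197931
ΣP(2019)·Q(2019) = 14176×10 + 245×2 + 650×6 + 9225×3 = 141760 + 490 + 3900 + 27675 = 173825
Index = 197931 / 173825 × 100 = 113.8680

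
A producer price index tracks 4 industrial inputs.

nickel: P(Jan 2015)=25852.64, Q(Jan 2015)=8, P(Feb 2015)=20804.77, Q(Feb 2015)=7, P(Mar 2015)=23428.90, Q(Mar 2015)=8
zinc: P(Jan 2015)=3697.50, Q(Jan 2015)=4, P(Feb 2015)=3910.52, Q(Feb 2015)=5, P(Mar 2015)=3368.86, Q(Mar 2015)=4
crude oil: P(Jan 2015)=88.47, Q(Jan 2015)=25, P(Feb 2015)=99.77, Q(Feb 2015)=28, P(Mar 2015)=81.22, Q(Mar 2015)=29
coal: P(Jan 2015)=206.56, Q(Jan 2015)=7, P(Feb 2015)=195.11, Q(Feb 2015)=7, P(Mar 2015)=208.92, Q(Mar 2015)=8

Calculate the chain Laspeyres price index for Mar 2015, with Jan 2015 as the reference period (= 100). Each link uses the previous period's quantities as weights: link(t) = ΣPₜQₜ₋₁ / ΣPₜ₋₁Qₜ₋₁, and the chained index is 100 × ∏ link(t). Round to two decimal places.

Link Jan 2015→Feb 2015:
ΣP(Feb 2015)Q(Jan 2015) = 20804.77×8 + 3910.52×4 + 99.77×25 + 195.11×7 = 166438.16 + 15642.08 + 2494.25 + 1365.77 = 185940.26
ΣP(Jan 2015)Q(Jan 2015) = 25852.64×8 + 3697.50×4 + 88.47×25 + 206.56×7 = 206821.12 + 14790 + 2211.75 + 1445.92 = 225268.79
link = 185940.26/225268.79 = 0.825415
Link Feb 2015→Mar 2015:
ΣP(Mar 2015)Q(Feb 2015) = 23428.90×7 + 3368.86×5 + 81.22×28 + 208.92×7 = 164002.3 + 16844.3 + 2274.16 + 1462.44 = 184583.2
ΣP(Feb 2015)Q(Feb 2015) = 20804.77×7 + 3910.52×5 + 99.77×28 + 195.11×7 = 145633.39 + 19552.6 + 2793.56 + 1365.77 = 169345.32
link = 184583.2/169345.32 = 1.089981
Chained index = 100 × 0.825415 × 1.089981 = 89.9687

89.97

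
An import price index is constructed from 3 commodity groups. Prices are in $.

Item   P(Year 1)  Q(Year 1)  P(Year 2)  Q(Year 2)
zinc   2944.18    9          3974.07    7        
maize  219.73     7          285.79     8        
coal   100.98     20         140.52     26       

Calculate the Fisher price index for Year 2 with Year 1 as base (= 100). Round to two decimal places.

135.04

Laspeyres component (base-period weights):
ΣP(Year 2)Q(Year 1) = 3974.07×9 + 285.79×7 + 140.52×20 = 35766.63 + 2000.53 + 2810.4 = 40577.56
ΣP(Year 1)Q(Year 1) = 2944.18×9 + 219.73×7 + 100.98×20 = 26497.62 + 1538.11 + 2019.6 = 30055.33
L = 40577.56 / 30055.33 × 100 = 135.0095
Paasche component (current-period weights):
ΣP(Year 2)Q(Year 2) = 3974.07×7 + 285.79×8 + 140.52×26 = 27818.49 + 2286.32 + 3653.52 = 33758.33
ΣP(Year 1)Q(Year 2) = 2944.18×7 + 219.73×8 + 100.98×26 = 20609.26 + 1757.84 + 2625.48 = 24992.58
P = 33758.33 / 24992.58 × 100 = 135.0734
Fisher = √(L × P) = √(135.0095 × 135.0734) = 135.0415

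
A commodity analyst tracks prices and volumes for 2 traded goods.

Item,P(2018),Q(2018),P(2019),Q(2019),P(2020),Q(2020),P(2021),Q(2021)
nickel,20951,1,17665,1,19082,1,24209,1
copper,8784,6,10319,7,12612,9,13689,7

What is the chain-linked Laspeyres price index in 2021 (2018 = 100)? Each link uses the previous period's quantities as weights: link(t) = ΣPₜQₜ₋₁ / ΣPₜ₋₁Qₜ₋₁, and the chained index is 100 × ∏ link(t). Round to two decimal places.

143.46

Link 2018→2019:
ΣP(2019)Q(2018) = 17665×1 + 10319×6 = 17665 + 61914 = 79579
ΣP(2018)Q(2018) = 20951×1 + 8784×6 = 20951 + 52704 = 73655
link = 79579/73655 = 1.080429
Link 2019→2020:
ΣP(2020)Q(2019) = 19082×1 + 12612×7 = 19082 + 88284 = 107366
ΣP(2019)Q(2019) = 17665×1 + 10319×7 = 17665 + 72233 = 89898
link = 107366/89898 = 1.194309
Link 2020→2021:
ΣP(2021)Q(2020) = 24209×1 + 13689×9 = 24209 + 123201 = 147410
ΣP(2020)Q(2020) = 19082×1 + 12612×9 = 19082 + 113508 = 132590
link = 147410/132590 = 1.111773
Chained index = 100 × 1.080429 × 1.194309 × 1.111773 = 143.4595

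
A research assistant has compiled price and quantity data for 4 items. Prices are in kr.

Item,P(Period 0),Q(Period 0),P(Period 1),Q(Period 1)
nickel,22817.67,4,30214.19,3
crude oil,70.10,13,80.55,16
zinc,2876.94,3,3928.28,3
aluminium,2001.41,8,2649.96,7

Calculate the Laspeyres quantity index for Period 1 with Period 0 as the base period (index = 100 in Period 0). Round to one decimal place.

78.9

Laspeyres quantity index uses base-period prices as weights.
ΣP(Period 0)·Q(Period 1) = 22817.67×3 + 70.10×16 + 2876.94×3 + 2001.41×7 = 68453.01 + 1121.6 + 8630.82 + 14009.87 = 92215.3
ΣP(Period 0)·Q(Period 0) = 22817.67×4 + 70.10×13 + 2876.94×3 + 2001.41×8 = 91270.68 + 911.3 + 8630.82 + 16011.28 = 116824.08
Index = 92215.3 / 116824.08 × 100 = 78.9352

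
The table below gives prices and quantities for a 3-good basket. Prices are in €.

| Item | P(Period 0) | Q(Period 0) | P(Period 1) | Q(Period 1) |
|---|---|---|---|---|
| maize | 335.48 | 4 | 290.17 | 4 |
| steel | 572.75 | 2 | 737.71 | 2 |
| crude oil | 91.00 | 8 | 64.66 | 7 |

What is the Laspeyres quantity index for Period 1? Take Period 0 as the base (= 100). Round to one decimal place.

97.2

Laspeyres quantity index uses base-period prices as weights.
ΣP(Period 0)·Q(Period 1) = 335.48×4 + 572.75×2 + 91.00×7 = 1341.92 + 1145.5 + 637 = 3124.42
ΣP(Period 0)·Q(Period 0) = 335.48×4 + 572.75×2 + 91.00×8 = 1341.92 + 1145.5 + 728 = 3215.42
Index = 3124.42 / 3215.42 × 100 = 97.1699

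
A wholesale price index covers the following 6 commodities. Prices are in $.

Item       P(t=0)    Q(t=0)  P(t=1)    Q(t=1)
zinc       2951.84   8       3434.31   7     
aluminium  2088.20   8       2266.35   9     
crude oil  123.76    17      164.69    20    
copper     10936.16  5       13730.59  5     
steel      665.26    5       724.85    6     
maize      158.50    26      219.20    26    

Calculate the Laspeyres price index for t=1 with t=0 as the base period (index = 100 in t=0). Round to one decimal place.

Laspeyres price index uses base-period quantities as weights.
ΣP(t=1)·Q(t=0) = 3434.31×8 + 2266.35×8 + 164.69×17 + 13730.59×5 + 724.85×5 + 219.20×26 = 27474.48 + 18130.8 + 2799.73 + 68652.95 + 3624.25 + 5699.2 = 126381.41
ΣP(t=0)·Q(t=0) = 2951.84×8 + 2088.20×8 + 123.76×17 + 10936.16×5 + 665.26×5 + 158.50×26 = 23614.72 + 16705.6 + 2103.92 + 54680.8 + 3326.3 + 4121 = 104552.34
Index = 126381.41 / 104552.34 × 100 = 120.8786

120.9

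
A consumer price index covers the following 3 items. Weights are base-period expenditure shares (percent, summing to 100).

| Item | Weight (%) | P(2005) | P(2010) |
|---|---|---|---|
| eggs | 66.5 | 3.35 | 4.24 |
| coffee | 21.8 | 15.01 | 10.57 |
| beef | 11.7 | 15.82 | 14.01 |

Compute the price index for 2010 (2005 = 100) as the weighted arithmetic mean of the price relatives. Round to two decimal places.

eggs: 66.5 × (4.24/3.35) = 66.5 × 1.265672 = 84.1672
coffee: 21.8 × (10.57/15.01) = 21.8 × 0.704197 = 15.3515
beef: 11.7 × (14.01/15.82) = 11.7 × 0.885588 = 10.3614
Index = Σ wᵢ·(p₁ᵢ/p₀ᵢ) = 84.1672 + 15.3515 + 10.3614 = 109.8800

109.88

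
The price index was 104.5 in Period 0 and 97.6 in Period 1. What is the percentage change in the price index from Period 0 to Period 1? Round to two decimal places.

-6.60%

Change = (97.6 − 104.5) / 104.5 × 100
       = -6.9 / 104.5 × 100 = -6.6029%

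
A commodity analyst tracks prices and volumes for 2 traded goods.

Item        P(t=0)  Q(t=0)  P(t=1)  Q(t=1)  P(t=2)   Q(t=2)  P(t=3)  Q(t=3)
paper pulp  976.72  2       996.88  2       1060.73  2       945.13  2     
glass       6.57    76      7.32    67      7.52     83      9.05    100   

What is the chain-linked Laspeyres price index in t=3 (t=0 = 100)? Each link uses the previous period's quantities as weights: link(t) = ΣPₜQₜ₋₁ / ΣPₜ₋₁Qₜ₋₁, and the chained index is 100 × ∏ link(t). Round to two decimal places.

Link t=0→t=1:
ΣP(t=1)Q(t=0) = 996.88×2 + 7.32×76 = 1993.76 + 556.32 = 2550.08
ΣP(t=0)Q(t=0) = 976.72×2 + 6.57×76 = 1953.44 + 499.32 = 2452.76
link = 2550.08/2452.76 = 1.039678
Link t=1→t=2:
ΣP(t=2)Q(t=1) = 1060.73×2 + 7.52×67 = 2121.46 + 503.84 = 2625.3
ΣP(t=1)Q(t=1) = 996.88×2 + 7.32×67 = 1993.76 + 490.44 = 2484.2
link = 2625.3/2484.2 = 1.056799
Link t=2→t=3:
ΣP(t=3)Q(t=2) = 945.13×2 + 9.05×83 = 1890.26 + 751.15 = 2641.41
ΣP(t=2)Q(t=2) = 1060.73×2 + 7.52×83 = 2121.46 + 624.16 = 2745.62
link = 2641.41/2745.62 = 0.962045
Chained index = 100 × 1.039678 × 1.056799 × 0.962045 = 105.7028

105.70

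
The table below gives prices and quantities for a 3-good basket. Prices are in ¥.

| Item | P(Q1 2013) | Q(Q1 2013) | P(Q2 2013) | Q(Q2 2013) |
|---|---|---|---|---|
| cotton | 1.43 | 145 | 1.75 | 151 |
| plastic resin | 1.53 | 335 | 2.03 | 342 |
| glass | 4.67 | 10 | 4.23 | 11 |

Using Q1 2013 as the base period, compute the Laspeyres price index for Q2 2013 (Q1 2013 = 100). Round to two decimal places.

Laspeyres price index uses base-period quantities as weights.
ΣP(Q2 2013)·Q(Q1 2013) = 1.75×145 + 2.03×335 + 4.23×10 = 253.75 + 680.05 + 42.3 = 976.1
ΣP(Q1 2013)·Q(Q1 2013) = 1.43×145 + 1.53×335 + 4.67×10 = 207.35 + 512.55 + 46.7 = 766.6
Index = 976.1 / 766.6 × 100 = 127.3285

127.33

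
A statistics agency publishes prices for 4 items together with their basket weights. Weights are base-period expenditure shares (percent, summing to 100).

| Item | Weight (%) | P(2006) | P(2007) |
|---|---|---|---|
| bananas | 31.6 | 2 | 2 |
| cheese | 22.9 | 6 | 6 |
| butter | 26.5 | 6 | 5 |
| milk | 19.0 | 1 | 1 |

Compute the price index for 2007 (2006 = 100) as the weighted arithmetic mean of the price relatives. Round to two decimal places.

95.58

bananas: 31.6 × (2/2) = 31.6 × 1.000000 = 31.6000
cheese: 22.9 × (6/6) = 22.9 × 1.000000 = 22.9000
butter: 26.5 × (5/6) = 26.5 × 0.833333 = 22.0833
milk: 19.0 × (1/1) = 19.0 × 1.000000 = 19.0000
Index = Σ wᵢ·(p₁ᵢ/p₀ᵢ) = 31.6000 + 22.9000 + 22.0833 + 19.0000 = 95.5833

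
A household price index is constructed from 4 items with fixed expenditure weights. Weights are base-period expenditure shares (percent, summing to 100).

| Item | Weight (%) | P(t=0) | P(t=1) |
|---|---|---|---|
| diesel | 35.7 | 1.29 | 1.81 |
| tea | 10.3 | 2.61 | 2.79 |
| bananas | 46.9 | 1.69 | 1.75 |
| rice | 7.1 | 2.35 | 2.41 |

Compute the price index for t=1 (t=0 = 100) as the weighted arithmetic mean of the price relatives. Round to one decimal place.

116.9

diesel: 35.7 × (1.81/1.29) = 35.7 × 1.403101 = 50.0907
tea: 10.3 × (2.79/2.61) = 10.3 × 1.068966 = 11.0103
bananas: 46.9 × (1.75/1.69) = 46.9 × 1.035503 = 48.5651
rice: 7.1 × (2.41/2.35) = 7.1 × 1.025532 = 7.2813
Index = Σ wᵢ·(p₁ᵢ/p₀ᵢ) = 50.0907 + 11.0103 + 48.5651 + 7.2813 = 116.9474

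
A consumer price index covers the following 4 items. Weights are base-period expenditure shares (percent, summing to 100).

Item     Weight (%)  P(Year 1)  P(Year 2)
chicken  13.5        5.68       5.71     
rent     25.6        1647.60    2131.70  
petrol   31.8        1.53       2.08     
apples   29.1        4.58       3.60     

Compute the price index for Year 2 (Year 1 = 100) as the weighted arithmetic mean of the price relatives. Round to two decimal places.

112.80

chicken: 13.5 × (5.71/5.68) = 13.5 × 1.005282 = 13.5713
rent: 25.6 × (2131.70/1647.60) = 25.6 × 1.293821 = 33.1218
petrol: 31.8 × (2.08/1.53) = 31.8 × 1.359477 = 43.2314
apples: 29.1 × (3.60/4.58) = 29.1 × 0.786026 = 22.8734
Index = Σ wᵢ·(p₁ᵢ/p₀ᵢ) = 13.5713 + 33.1218 + 43.2314 + 22.8734 = 112.7979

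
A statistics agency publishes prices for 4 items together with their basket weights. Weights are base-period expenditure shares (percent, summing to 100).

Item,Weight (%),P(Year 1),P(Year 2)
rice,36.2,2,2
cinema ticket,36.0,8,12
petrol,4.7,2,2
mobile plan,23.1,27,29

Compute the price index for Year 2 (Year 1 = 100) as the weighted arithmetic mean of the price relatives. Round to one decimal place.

119.7

rice: 36.2 × (2/2) = 36.2 × 1.000000 = 36.2000
cinema ticket: 36.0 × (12/8) = 36.0 × 1.500000 = 54.0000
petrol: 4.7 × (2/2) = 4.7 × 1.000000 = 4.7000
mobile plan: 23.1 × (29/27) = 23.1 × 1.074074 = 24.8111
Index = Σ wᵢ·(p₁ᵢ/p₀ᵢ) = 36.2000 + 54.0000 + 4.7000 + 24.8111 = 119.7111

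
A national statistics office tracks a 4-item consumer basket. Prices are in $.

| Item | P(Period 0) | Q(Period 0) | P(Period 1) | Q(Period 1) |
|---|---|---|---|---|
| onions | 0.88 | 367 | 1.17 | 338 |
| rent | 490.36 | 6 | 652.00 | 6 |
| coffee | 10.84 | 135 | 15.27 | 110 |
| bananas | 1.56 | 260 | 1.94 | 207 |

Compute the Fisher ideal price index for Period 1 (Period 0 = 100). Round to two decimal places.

Laspeyres component (base-period weights):
ΣP(Period 1)Q(Period 0) = 1.17×367 + 652.00×6 + 15.27×135 + 1.94×260 = 429.39 + 3912 + 2061.45 + 504.4 = 6907.24
ΣP(Period 0)Q(Period 0) = 0.88×367 + 490.36×6 + 10.84×135 + 1.56×260 = 322.96 + 2942.16 + 1463.4 + 405.6 = 5134.12
L = 6907.24 / 5134.12 × 100 = 134.5360
Paasche component (current-period weights):
ΣP(Period 1)Q(Period 1) = 1.17×338 + 652.00×6 + 15.27×110 + 1.94×207 = 395.46 + 3912 + 1679.7 + 401.58 = 6388.74
ΣP(Period 0)Q(Period 1) = 0.88×338 + 490.36×6 + 10.84×110 + 1.56×207 = 297.44 + 2942.16 + 1192.4 + 322.92 = 4754.92
P = 6388.74 / 4754.92 × 100 = 134.3606
Fisher = √(L × P) = √(134.5360 × 134.3606) = 134.4483

134.45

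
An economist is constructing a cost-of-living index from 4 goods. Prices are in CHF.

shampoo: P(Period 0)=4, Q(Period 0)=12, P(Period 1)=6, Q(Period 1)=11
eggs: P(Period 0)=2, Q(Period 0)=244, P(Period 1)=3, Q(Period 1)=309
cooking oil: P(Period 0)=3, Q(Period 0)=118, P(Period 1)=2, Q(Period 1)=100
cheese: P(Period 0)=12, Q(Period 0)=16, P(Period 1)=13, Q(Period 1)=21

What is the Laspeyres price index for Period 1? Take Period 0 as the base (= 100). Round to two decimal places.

115.34

Laspeyres price index uses base-period quantities as weights.
ΣP(Period 1)·Q(Period 0) = 6×12 + 3×244 + 2×118 + 13×16 = 72 + 732 + 236 + 208 = 1248
ΣP(Period 0)·Q(Period 0) = 4×12 + 2×244 + 3×118 + 12×16 = 48 + 488 + 354 + 192 = 1082
Index = 1248 / 1082 × 100 = 115.3420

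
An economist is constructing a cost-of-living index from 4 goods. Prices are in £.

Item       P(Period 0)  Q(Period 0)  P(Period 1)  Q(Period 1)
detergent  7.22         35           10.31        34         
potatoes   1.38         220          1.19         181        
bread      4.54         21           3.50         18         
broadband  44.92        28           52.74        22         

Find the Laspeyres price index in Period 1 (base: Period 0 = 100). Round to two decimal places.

113.80

Laspeyres price index uses base-period quantities as weights.
ΣP(Period 1)·Q(Period 0) = 10.31×35 + 1.19×220 + 3.50×21 + 52.74×28 = 360.85 + 261.8 + 73.5 + 1476.72 = 2172.87
ΣP(Period 0)·Q(Period 0) = 7.22×35 + 1.38×220 + 4.54×21 + 44.92×28 = 252.7 + 303.6 + 95.34 + 1257.76 = 1909.4
Index = 2172.87 / 1909.4 × 100 = 113.7986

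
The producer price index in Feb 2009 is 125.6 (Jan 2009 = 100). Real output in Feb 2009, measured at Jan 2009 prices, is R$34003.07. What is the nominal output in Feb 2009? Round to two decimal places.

42707.86

Nominal = Real × (Index/100) = 34003.07 × (125.6/100)
        = 34003.07 × 1.256 = 42707.8559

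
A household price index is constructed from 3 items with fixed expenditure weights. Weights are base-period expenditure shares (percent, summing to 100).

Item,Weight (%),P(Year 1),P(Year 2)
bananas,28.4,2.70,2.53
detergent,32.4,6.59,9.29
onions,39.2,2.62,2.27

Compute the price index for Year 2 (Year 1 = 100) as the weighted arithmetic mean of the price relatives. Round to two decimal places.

bananas: 28.4 × (2.53/2.70) = 28.4 × 0.937037 = 26.6119
detergent: 32.4 × (9.29/6.59) = 32.4 × 1.409712 = 45.6747
onions: 39.2 × (2.27/2.62) = 39.2 × 0.866412 = 33.9634
Index = Σ wᵢ·(p₁ᵢ/p₀ᵢ) = 26.6119 + 45.6747 + 33.9634 = 106.2499

106.25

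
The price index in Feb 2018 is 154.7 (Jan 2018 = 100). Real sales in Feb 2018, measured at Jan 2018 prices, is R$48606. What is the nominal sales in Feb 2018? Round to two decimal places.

75193.48

Nominal = Real × (Index/100) = 48606 × (154.7/100)
        = 48606 × 1.547 = 75193.4820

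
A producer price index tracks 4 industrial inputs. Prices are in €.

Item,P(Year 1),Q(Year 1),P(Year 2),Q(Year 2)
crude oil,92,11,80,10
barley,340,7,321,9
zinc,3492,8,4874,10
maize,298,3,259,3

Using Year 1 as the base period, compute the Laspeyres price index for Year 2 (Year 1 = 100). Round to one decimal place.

Laspeyres price index uses base-period quantities as weights.
ΣP(Year 2)·Q(Year 1) = 80×11 + 321×7 + 4874×8 + 259×3 = 880 + 2247 + 38992 + 777 = 42896
ΣP(Year 1)·Q(Year 1) = 92×11 + 340×7 + 3492×8 + 298×3 = 1012 + 2380 + 27936 + 894 = 32222
Index = 42896 / 32222 × 100 = 133.1264

133.1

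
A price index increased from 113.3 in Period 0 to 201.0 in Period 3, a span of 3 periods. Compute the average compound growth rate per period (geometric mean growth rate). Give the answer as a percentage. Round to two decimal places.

Growth factor = (201.0/113.3)^(1/3) = (1.774051)^(1/3) = 1.210567
Growth rate = 1.210567 − 1 = 0.210567 = 21.0567%

21.06%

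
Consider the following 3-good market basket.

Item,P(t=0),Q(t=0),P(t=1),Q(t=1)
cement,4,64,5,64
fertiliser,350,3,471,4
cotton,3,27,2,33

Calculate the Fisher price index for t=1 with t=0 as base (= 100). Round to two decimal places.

Laspeyres component (base-period weights):
ΣP(t=1)Q(t=0) = 5×64 + 471×3 + 2×27 = 320 + 1413 + 54 = 1787
ΣP(t=0)Q(t=0) = 4×64 + 350×3 + 3×27 = 256 + 1050 + 81 = 1387
L = 1787 / 1387 × 100 = 128.8392
Paasche component (current-period weights):
ΣP(t=1)Q(t=1) = 5×64 + 471×4 + 2×33 = 320 + 1884 + 66 = 2270
ΣP(t=0)Q(t=1) = 4×64 + 350×4 + 3×33 = 256 + 1400 + 99 = 1755
P = 2270 / 1755 × 100 = 129.3447
Fisher = √(L × P) = √(128.8392 × 129.3447) = 129.0917

129.09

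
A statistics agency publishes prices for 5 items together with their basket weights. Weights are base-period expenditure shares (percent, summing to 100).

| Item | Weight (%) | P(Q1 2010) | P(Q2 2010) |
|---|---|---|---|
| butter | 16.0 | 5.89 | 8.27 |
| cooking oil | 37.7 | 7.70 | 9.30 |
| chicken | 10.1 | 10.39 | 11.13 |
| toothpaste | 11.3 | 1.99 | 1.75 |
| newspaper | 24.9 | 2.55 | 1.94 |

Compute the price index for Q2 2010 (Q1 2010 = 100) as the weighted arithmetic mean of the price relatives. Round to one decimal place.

107.7

butter: 16.0 × (8.27/5.89) = 16.0 × 1.404075 = 22.4652
cooking oil: 37.7 × (9.30/7.70) = 37.7 × 1.207792 = 45.5338
chicken: 10.1 × (11.13/10.39) = 10.1 × 1.071222 = 10.8193
toothpaste: 11.3 × (1.75/1.99) = 11.3 × 0.879397 = 9.9372
newspaper: 24.9 × (1.94/2.55) = 24.9 × 0.760784 = 18.9435
Index = Σ wᵢ·(p₁ᵢ/p₀ᵢ) = 22.4652 + 45.5338 + 10.8193 + 9.9372 + 18.9435 = 107.6990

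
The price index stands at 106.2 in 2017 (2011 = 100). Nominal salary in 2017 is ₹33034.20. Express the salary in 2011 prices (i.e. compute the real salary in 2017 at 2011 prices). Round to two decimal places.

31105.65

Real = Nominal ÷ (Index/100) = 33034.20 ÷ (106.2/100)
     = 33034.20 ÷ 1.062 = 31105.6497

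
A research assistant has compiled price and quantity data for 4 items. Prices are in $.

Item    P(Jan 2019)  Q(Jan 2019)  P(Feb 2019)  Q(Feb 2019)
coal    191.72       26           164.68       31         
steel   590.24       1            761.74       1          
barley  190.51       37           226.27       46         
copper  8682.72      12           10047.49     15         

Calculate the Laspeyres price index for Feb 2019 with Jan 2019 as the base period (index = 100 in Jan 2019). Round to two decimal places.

Laspeyres price index uses base-period quantities as weights.
ΣP(Feb 2019)·Q(Jan 2019) = 164.68×26 + 761.74×1 + 226.27×37 + 10047.49×12 = 4281.68 + 761.74 + 8371.99 + 120569.88 = 133985.29
ΣP(Jan 2019)·Q(Jan 2019) = 191.72×26 + 590.24×1 + 190.51×37 + 8682.72×12 = 4984.72 + 590.24 + 7048.87 + 104192.64 = 116816.47
Index = 133985.29 / 116816.47 × 100 = 114.6973

114.70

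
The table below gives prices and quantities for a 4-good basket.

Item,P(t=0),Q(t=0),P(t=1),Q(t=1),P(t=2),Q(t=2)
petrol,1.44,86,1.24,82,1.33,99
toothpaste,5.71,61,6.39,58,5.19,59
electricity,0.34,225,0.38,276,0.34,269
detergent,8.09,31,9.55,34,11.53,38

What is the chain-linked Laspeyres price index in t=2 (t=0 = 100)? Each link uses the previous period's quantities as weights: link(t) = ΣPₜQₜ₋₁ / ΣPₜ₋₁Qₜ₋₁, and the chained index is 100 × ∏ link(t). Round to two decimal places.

109.10

Link t=0→t=1:
ΣP(t=1)Q(t=0) = 1.24×86 + 6.39×61 + 0.38×225 + 9.55×31 = 106.64 + 389.79 + 85.5 + 296.05 = 877.98
ΣP(t=0)Q(t=0) = 1.44×86 + 5.71×61 + 0.34×225 + 8.09×31 = 123.84 + 348.31 + 76.5 + 250.79 = 799.44
link = 877.98/799.44 = 1.098244
Link t=1→t=2:
ΣP(t=2)Q(t=1) = 1.33×82 + 5.19×58 + 0.34×276 + 11.53×34 = 109.06 + 301.02 + 93.84 + 392.02 = 895.94
ΣP(t=1)Q(t=1) = 1.24×82 + 6.39×58 + 0.38×276 + 9.55×34 = 101.68 + 370.62 + 104.88 + 324.7 = 901.88
link = 895.94/901.88 = 0.993414
Chained index = 100 × 1.098244 × 0.993414 = 109.1010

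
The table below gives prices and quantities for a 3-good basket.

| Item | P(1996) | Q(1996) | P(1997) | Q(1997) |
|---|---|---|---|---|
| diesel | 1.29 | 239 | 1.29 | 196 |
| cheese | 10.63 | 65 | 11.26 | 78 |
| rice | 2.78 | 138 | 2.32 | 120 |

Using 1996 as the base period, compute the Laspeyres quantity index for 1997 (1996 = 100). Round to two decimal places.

102.36

Laspeyres quantity index uses base-period prices as weights.
ΣP(1996)·Q(1997) = 1.29×196 + 10.63×78 + 2.78×120 = 252.84 + 829.14 + 333.6 = 1415.58
ΣP(1996)·Q(1996) = 1.29×239 + 10.63×65 + 2.78×138 = 308.31 + 690.95 + 383.64 = 1382.9
Index = 1415.58 / 1382.9 × 100 = 102.3631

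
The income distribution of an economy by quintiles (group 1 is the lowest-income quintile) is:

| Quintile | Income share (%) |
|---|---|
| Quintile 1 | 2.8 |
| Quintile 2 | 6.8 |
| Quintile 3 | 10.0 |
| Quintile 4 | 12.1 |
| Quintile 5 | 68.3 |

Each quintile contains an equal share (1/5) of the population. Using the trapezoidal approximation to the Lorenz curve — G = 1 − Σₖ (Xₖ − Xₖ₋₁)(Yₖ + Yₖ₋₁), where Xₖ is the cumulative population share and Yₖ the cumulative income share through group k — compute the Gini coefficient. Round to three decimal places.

Cumulative income shares Yₖ: 0.0280, 0.0960, 0.1960, 0.3170, 1.0000
Σ (Xₖ−Xₖ₋₁)(Yₖ+Yₖ₋₁) = (1/5)(0.0280+0.0000) + (1/5)(0.0960+0.0280) + (1/5)(0.1960+0.0960) + (1/5)(0.3170+0.1960) + (1/5)(1.0000+0.3170)
  = 0.0056 + 0.0248 + 0.0584 + 0.1026 + 0.2634 = 0.4548
G = 1 − 0.4548 = 0.5452

0.545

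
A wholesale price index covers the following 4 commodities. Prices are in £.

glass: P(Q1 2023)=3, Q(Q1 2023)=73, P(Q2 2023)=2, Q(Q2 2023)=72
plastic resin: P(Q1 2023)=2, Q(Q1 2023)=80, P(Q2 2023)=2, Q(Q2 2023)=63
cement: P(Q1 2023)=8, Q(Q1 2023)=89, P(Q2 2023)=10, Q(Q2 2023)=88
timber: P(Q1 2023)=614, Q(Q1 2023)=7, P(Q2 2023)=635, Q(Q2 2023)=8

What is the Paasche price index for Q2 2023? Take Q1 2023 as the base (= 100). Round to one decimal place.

Paasche price index uses current-period quantities as weights.
ΣP(Q2 2023)·Q(Q2 2023) = 2×72 + 2×63 + 10×88 + 635×8 = 144 + 126 + 880 + 5080 = 6230
ΣP(Q1 2023)·Q(Q2 2023) = 3×72 + 2×63 + 8×88 + 614×8 = 216 + 126 + 704 + 4912 = 5958
Index = 6230 / 5958 × 100 = 104.5653

104.6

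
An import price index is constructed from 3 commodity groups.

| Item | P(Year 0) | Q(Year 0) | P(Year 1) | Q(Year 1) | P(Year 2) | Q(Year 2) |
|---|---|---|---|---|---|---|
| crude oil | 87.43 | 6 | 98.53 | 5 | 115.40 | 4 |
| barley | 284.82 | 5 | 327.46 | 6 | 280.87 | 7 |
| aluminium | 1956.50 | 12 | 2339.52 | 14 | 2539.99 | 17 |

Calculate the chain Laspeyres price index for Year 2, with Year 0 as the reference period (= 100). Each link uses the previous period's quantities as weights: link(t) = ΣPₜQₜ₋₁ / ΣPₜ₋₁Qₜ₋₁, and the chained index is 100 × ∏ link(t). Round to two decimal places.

128.02

Link Year 0→Year 1:
ΣP(Year 1)Q(Year 0) = 98.53×6 + 327.46×5 + 2339.52×12 = 591.18 + 1637.3 + 28074.24 = 30302.72
ΣP(Year 0)Q(Year 0) = 87.43×6 + 284.82×5 + 1956.50×12 = 524.58 + 1424.1 + 23478 = 25426.68
link = 30302.72/25426.68 = 1.191769
Link Year 1→Year 2:
ΣP(Year 2)Q(Year 1) = 115.40×5 + 280.87×6 + 2539.99×14 = 577 + 1685.22 + 35559.86 = 37822.08
ΣP(Year 1)Q(Year 1) = 98.53×5 + 327.46×6 + 2339.52×14 = 492.65 + 1964.76 + 32753.28 = 35210.69
link = 37822.08/35210.69 = 1.074165
Chained index = 100 × 1.191769 × 1.074165 = 128.0156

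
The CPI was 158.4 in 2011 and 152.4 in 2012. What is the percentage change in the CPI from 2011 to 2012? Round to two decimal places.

-3.79%

Change = (152.4 − 158.4) / 158.4 × 100
       = -6.0 / 158.4 × 100 = -3.7879%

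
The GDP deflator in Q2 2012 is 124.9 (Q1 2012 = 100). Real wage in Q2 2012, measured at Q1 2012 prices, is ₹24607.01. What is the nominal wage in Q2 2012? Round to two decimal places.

Nominal = Real × (Index/100) = 24607.01 × (124.9/100)
        = 24607.01 × 1.249 = 30734.1555

30734.16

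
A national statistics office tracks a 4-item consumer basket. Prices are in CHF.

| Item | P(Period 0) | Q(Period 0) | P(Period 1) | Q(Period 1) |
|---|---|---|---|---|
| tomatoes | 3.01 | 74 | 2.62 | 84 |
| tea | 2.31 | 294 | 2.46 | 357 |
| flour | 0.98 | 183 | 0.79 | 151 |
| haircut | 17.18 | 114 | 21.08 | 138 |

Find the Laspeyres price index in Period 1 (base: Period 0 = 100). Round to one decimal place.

114.0

Laspeyres price index uses base-period quantities as weights.
ΣP(Period 1)·Q(Period 0) = 2.62×74 + 2.46×294 + 0.79×183 + 21.08×114 = 193.88 + 723.24 + 144.57 + 2403.12 = 3464.81
ΣP(Period 0)·Q(Period 0) = 3.01×74 + 2.31×294 + 0.98×183 + 17.18×114 = 222.74 + 679.14 + 179.34 + 1958.52 = 3039.74
Index = 3464.81 / 3039.74 × 100 = 113.9838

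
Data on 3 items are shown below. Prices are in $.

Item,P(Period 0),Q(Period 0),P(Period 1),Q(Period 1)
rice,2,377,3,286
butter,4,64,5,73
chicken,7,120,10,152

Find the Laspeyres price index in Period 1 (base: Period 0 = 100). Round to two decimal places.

143.30

Laspeyres price index uses base-period quantities as weights.
ΣP(Period 1)·Q(Period 0) = 3×377 + 5×64 + 10×120 = 1131 + 320 + 1200 = 2651
ΣP(Period 0)·Q(Period 0) = 2×377 + 4×64 + 7×120 = 754 + 256 + 840 = 1850
Index = 2651 / 1850 × 100 = 143.2973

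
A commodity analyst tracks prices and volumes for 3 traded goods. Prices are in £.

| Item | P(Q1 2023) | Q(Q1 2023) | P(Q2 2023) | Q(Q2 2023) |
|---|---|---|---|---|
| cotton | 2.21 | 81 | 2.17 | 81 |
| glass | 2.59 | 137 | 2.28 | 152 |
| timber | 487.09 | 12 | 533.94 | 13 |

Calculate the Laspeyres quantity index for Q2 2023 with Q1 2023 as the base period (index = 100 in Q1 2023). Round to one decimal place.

108.2

Laspeyres quantity index uses base-period prices as weights.
ΣP(Q1 2023)·Q(Q2 2023) = 2.21×81 + 2.59×152 + 487.09×13 = 179.01 + 393.68 + 6332.17 = 6904.86
ΣP(Q1 2023)·Q(Q1 2023) = 2.21×81 + 2.59×137 + 487.09×12 = 179.01 + 354.83 + 5845.08 = 6378.92
Index = 6904.86 / 6378.92 × 100 = 108.2450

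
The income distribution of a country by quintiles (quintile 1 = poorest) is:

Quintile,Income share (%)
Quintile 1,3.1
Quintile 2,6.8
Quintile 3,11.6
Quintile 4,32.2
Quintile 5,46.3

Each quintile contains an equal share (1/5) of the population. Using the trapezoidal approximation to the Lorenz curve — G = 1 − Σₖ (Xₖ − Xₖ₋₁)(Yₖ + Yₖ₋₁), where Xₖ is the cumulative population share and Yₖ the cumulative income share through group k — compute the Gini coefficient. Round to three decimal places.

0.447

Cumulative income shares Yₖ: 0.0310, 0.0990, 0.2150, 0.5370, 1.0000
Σ (Xₖ−Xₖ₋₁)(Yₖ+Yₖ₋₁) = (1/5)(0.0310+0.0000) + (1/5)(0.0990+0.0310) + (1/5)(0.2150+0.0990) + (1/5)(0.5370+0.2150) + (1/5)(1.0000+0.5370)
  = 0.0062 + 0.0260 + 0.0628 + 0.1504 + 0.3074 = 0.5528
G = 1 − 0.5528 = 0.4472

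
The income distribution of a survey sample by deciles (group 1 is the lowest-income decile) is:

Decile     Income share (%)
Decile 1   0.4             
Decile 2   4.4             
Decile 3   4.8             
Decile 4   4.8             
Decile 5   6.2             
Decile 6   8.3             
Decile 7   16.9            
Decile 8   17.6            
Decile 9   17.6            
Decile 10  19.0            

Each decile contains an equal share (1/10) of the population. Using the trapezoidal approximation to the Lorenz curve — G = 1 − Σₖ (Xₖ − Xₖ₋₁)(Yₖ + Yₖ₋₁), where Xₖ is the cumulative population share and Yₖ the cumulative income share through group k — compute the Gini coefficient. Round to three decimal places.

Cumulative income shares Yₖ: 0.0040, 0.0480, 0.0960, 0.1440, 0.2060, 0.2890, 0.4580, 0.6340, 0.8100, 1.0000
Σ (Xₖ−Xₖ₋₁)(Yₖ+Yₖ₋₁) = (1/10)(0.0040+0.0000) + (1/10)(0.0480+0.0040) + (1/10)(0.0960+0.0480) + (1/10)(0.1440+0.0960) + (1/10)(0.2060+0.1440) + (1/10)(0.2890+0.2060) + (1/10)(0.4580+0.2890) + (1/10)(0.6340+0.4580) + (1/10)(0.8100+0.6340) + (1/10)(1.0000+0.8100)
  = 0.0004 + 0.0052 + 0.0144 + 0.0240 + 0.0350 + 0.0495 + 0.0747 + 0.1092 + 0.1444 + 0.1810 = 0.6378
G = 1 − 0.6378 = 0.3622

0.362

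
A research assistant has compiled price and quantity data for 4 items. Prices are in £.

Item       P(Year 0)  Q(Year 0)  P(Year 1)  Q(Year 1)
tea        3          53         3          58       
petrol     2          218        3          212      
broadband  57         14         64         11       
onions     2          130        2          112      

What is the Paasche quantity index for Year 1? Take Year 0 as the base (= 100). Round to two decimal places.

88.27

Paasche quantity index uses current-period prices as weights.
ΣP(Year 1)·Q(Year 1) = 3×58 + 3×212 + 64×11 + 2×112 = 174 + 636 + 704 + 224 = 1738
ΣP(Year 1)·Q(Year 0) = 3×53 + 3×218 + 64×14 + 2×130 = 159 + 654 + 896 + 260 = 1969
Index = 1738 / 1969 × 100 = 88.2682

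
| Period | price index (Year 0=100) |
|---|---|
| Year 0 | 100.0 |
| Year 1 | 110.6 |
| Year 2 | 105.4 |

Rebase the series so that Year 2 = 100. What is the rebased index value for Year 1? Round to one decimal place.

Rebased(Year 1) = 110.6 / 105.4 × 100 = 104.9336

104.9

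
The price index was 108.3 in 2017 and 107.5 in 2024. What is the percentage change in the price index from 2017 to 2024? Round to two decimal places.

Change = (107.5 − 108.3) / 108.3 × 100
       = -0.8 / 108.3 × 100 = -0.7387%

-0.74%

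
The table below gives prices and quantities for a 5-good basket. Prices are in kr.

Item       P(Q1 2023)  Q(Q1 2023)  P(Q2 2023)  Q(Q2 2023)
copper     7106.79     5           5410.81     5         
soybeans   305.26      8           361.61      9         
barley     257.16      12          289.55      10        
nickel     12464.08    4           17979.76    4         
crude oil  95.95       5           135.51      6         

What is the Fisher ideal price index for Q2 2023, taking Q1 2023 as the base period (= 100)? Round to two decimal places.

116.02

Laspeyres component (base-period weights):
ΣP(Q2 2023)Q(Q1 2023) = 5410.81×5 + 361.61×8 + 289.55×12 + 17979.76×4 + 135.51×5 = 27054.05 + 2892.88 + 3474.6 + 71919.04 + 677.55 = 106018.12
ΣP(Q1 2023)Q(Q1 2023) = 7106.79×5 + 305.26×8 + 257.16×12 + 12464.08×4 + 95.95×5 = 35533.95 + 2442.08 + 3085.92 + 49856.32 + 479.75 = 91398.02
L = 106018.12 / 91398.02 × 100 = 115.9961
Paasche component (current-period weights):
ΣP(Q2 2023)Q(Q2 2023) = 5410.81×5 + 361.61×9 + 289.55×10 + 17979.76×4 + 135.51×6 = 27054.05 + 3254.49 + 2895.5 + 71919.04 + 813.06 = 105936.14
ΣP(Q1 2023)Q(Q2 2023) = 7106.79×5 + 305.26×9 + 257.16×10 + 12464.08×4 + 95.95×6 = 35533.95 + 2747.34 + 2571.6 + 49856.32 + 575.7 = 91284.91
P = 105936.14 / 91284.91 × 100 = 116.0500
Fisher = √(L × P) = √(115.9961 × 116.0500) = 116.0230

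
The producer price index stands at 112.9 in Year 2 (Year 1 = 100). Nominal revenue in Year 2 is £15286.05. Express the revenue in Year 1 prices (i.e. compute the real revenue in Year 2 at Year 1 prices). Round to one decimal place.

Real = Nominal ÷ (Index/100) = 15286.05 ÷ (112.9/100)
     = 15286.05 ÷ 1.129 = 13539.4597

13539.5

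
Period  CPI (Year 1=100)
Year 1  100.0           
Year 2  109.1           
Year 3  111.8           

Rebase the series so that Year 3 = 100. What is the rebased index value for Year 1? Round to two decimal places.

Rebased(Year 1) = 100.0 / 111.8 × 100 = 89.4454

89.45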